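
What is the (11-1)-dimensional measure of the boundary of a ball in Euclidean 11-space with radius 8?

The surface area of an n-ball is 2π^(n/2) r^(n-1) / Γ(n/2). For n=11, r=8: 68719476736·π^5/945 ≈ 2.22535e+10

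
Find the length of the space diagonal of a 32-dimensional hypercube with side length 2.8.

d = √(2.8² + 2.8² + ... + 2.8²) [32 terms] = √(32·2.8²) = 2.8√32 ≈ 15.8392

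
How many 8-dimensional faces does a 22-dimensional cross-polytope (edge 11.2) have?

Each 8-face is the convex hull of 9 vertices, one chosen as ±e_i from each of 9 distinct axes: 2^9·C(22,9) = 254679040.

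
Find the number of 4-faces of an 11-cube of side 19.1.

f_4(11-cube) = (11 choose 4) · 2^7 = 42240.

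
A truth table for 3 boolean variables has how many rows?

The 3-cube has 2^3 = 8 vertices.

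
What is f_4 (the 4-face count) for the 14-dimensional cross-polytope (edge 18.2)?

An n-cross-polytope has 2^(k+1)·C(n,k+1) k-faces. Here 2^5·C(14,5) = 32·2002 = 64064.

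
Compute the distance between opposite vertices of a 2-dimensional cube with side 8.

Diagonal = √2 · 8 ≈ 11.3137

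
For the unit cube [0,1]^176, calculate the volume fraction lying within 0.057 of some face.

1 - (1 - 2·0.057)^176 = 1 - 0.886^176 ≈ 0.9999999994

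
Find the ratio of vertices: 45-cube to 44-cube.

The 45-cube has 2^45 = 35184372088832 vertices. The 44-cube has 2^44 = 17592186044416 vertices. Ratio: 35184372088832/17592186044416 = 2.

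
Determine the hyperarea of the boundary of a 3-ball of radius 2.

|∂B_3(2)| = 4πr² = 4π·(2)² ≈ 50.2655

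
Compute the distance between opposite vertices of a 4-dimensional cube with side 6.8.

||(6.8,6.8,...,6.8)|| = √(4)·6.8 = 13.6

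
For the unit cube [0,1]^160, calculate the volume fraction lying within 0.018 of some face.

Shell fraction = 1 - (1-0.036)^160 ≈ 0.997166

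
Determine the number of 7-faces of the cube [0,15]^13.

Number of 7-faces = C(13,7) · 2^(13-7) = 1716 · 64 = 109824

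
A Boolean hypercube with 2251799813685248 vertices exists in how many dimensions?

2^n = 2251799813685248 ⇒ n = log_2(2251799813685248) = 51.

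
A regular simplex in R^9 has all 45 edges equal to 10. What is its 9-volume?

V = (10^9 / 9!) · √((9+1) / 2^9) ≈ 385.125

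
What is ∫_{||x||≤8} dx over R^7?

V_7(8) = π^(7/2) · (8)^7 / Γ(7/2 + 1) = 33554432·π^3/105 ≈ 9.90855e+06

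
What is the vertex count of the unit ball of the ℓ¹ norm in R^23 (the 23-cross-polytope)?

The vertices are ±e_1, ..., ±e_23, so there are 2·23 = 46.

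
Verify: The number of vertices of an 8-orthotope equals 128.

False. The 8-cube has 2^8 = 256 vertices.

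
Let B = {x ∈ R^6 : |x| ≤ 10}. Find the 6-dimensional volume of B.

V_6(10) = π^(6/2) · (10)^6 / Γ(6/2 + 1) = 500000·π^3/3 ≈ 5.16771e+06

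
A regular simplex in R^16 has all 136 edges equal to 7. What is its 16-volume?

Volume = 7^16 · √(17/2^16) / 16! ≈ 0.0255819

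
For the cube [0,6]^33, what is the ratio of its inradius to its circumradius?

r_in / r_out = (6/2) / (6√33/2) = 1/√33 ≈ 0.174078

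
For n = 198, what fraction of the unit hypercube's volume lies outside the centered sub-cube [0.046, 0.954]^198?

1 - (1 - 2·0.046)^198 = 1 - 0.908^198 ≈ 0.999999995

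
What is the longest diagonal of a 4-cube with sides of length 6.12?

The space diagonal of an n-cube of side s is s√n. Here 6.12·√4 = 12.24.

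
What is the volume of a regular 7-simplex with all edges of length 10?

V_7 = √(8) · 10^7 / (7! · 2^(7/2)) ≈ 496.032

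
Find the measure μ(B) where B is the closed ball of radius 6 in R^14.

Volume = π^{14/2}·(6)^14/Γ(8) = 544195584·π^7/35 ≈ 4.69609e+10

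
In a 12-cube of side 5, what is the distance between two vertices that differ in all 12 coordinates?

d = √(5² + 5² + ... + 5²) [12 terms] = √(12·5²) = 5√12 ≈ 17.3205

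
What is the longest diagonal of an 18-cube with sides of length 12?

||(12,12,...,12)|| = √(18)·12 ≈ 50.9117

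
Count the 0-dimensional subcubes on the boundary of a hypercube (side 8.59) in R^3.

Choose 0 of 3 axes to span the face (C(3,0) = 1 way), then fix each of the remaining 3 coordinates at one of its two extreme values (2^3 = 8 ways): 1·8 = 8.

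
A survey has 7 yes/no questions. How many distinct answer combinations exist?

An n-cube has 2^n vertices; for n = 7 that is 2^7 = 128.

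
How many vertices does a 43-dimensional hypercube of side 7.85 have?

Number of vertices = 2^43 = 8796093022208.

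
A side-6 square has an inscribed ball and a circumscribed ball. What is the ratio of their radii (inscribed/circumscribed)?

For an n-cube of any side s, the inradius is s/2 and the circumradius is s√n/2, so the ratio is 1/√2 ≈ 0.707107.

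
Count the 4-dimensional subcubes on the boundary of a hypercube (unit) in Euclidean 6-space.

f_4(6-cube) = (6 choose 4) · 2^2 = 60.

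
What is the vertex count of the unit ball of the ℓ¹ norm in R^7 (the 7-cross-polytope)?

The 7-dimensional cross-polytope has 2n = 2·7 = 14 vertices.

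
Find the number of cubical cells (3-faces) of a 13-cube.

f_3(13-cube) = (13 choose 3) · 2^10 = 292864.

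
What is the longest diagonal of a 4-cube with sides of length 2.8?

The space diagonal of an n-cube of side s is s√n. Here 2.8·√4 = 5.6.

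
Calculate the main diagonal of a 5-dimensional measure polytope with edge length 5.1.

The space diagonal of an n-cube of side s is s√n. Here 5.1·√5 ≈ 11.4039.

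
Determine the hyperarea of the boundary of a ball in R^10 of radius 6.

S = n·V_n(r)/r = 10·V_10(6)/6 (volume-to-surface relation), giving 839808·π^5 ≈ 2.56998e+08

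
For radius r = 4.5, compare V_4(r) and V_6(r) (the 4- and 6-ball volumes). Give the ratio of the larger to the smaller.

V_4(4.5) ≈ 2023.58, V_6(4.5) ≈ 42911.5. The 6-ball is larger by a factor of 21.21.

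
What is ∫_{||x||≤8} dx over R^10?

The n-ball volume is π^(n/2)·r^n/Γ(n/2+1). With n=10, r=8: V = 134217728·π^5/15 ≈ 2.73822e+09.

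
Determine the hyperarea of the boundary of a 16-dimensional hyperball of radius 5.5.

|∂B_16(5.5)| = 4177248169415651·π^8/82575360 ≈ 4.79997e+11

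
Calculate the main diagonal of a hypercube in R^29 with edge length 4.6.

d = √(4.6² + 4.6² + ... + 4.6²) [29 terms] = √(29·4.6²) = 4.6√29 ≈ 24.7718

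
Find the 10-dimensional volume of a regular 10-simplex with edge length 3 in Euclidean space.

V_10 = √(11) · 3^10 / (10! · 2^(10/2)) ≈ 0.00168654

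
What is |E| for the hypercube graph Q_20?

The 20-cube has n·2^(n-1) = 20·2^19 = 20·524288 = 10485760 edges.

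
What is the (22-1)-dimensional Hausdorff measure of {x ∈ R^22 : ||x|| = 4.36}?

S_22(4.36) = 2·π^(22/2)·(4.36)^21 / Γ(22/2) ≈ 4.35644e+12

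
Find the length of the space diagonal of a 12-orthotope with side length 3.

Diagonal = √12 · 3 ≈ 10.3923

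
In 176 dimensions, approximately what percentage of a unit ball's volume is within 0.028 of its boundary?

1 - (1-0.028)^176 ≈ 0.993251 ≈ 99.33%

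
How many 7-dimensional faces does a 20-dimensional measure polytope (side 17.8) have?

f_7(20-cube) = (20 choose 7) · 2^13 = 635043840.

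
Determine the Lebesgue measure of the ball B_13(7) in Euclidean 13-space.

Volume = π^{13/2}·(7)^13/Γ(15/2) = 1771684761728·π^6/19305 ≈ 8.82299e+10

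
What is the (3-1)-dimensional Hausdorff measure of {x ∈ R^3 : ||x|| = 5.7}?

The surface area of an n-ball is 2π^(n/2) r^(n-1) / Γ(n/2). For n=3, r=5.7: 4πr² = 4π·(5.7)² ≈ 408.281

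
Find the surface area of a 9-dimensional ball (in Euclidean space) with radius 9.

The surface area of an n-ball is 2π^(n/2) r^(n-1) / Γ(n/2). For n=9, r=9: 459165024·π^4/35 ≈ 1.27791e+09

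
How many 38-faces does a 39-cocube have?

Each 38-face is the convex hull of 39 vertices, one chosen as ±e_i from each of 39 distinct axes: 2^39·C(39,39) = 549755813888.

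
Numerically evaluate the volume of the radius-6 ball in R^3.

The n-ball volume is π^(n/2)·r^n/Γ(n/2+1). With n=3, r=6: V = 288·π ≈ 904.779.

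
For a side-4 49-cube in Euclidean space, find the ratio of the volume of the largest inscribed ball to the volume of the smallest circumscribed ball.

V_in/V_out = n^(-n/2) = 49^(-49/2) ≈ 3.89221e-42.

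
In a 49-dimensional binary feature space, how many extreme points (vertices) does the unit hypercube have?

The 49-cube has 2^49 = 562949953421312 vertices.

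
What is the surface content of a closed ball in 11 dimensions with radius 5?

S_11(5) = 2·π^(11/2)·(5)^10 / Γ(11/2) = 125000000·π^5/189 ≈ 2.02394e+08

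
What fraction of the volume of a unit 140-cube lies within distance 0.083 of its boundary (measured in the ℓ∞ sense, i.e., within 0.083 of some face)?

Shell fraction = 1 - (1-0.166)^140 ≈ 1 - 9.189e-12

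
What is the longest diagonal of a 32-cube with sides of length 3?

d = √(3² + 3² + ... + 3²) [32 terms] = √(32·3²) = 3√32 ≈ 16.9706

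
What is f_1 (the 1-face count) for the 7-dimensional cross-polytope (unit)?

Each 1-face is the convex hull of 2 vertices, one chosen as ±e_i from each of 2 distinct axes: 2^2·C(7,2) = 84.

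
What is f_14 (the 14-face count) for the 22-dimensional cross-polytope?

Number of 14-faces = 2^(14+1) · C(22,14+1) = 32768 · 170544 = 5588385792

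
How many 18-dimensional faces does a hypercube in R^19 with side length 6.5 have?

Choose 18 of 19 axes to span the face (C(19,18) = 19 ways), then fix each of the remaining 1 coordinate at one of its two extreme values (2^1 = 2 ways): 19·2 = 38.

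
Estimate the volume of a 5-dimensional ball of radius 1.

The n-ball volume is π^(n/2)·r^n/Γ(n/2+1). With n=5, r=1: V = 8·π^2/15 ≈ 5.26379.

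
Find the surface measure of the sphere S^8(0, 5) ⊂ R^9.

The surface area of an n-ball is 2π^(n/2) r^(n-1) / Γ(n/2). For n=9, r=5: 2500000·π^4/21 ≈ 1.15963e+07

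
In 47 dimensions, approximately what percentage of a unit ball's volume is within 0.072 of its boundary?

1 - (1-0.072)^47 ≈ 0.970163 ≈ 97.02%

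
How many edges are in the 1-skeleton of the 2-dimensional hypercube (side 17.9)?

An n-cube has n·2^(n-1) edges. With n = 2: 2·2 = 4.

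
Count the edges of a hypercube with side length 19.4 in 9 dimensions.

The 9-cube has n·2^(n-1) = 9·2^8 = 9·256 = 2304 edges.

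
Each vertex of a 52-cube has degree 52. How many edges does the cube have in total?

The 52-cube has n·2^(n-1) = 52·2^51 = 52·2251799813685248 = 117093590311632896 edges.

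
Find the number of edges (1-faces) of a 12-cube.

Choose 1 of 12 axes to span the face (C(12,1) = 12 ways), then fix each of the remaining 11 coordinates at one of its two extreme values (2^11 = 2048 ways): 12·2048 = 24576.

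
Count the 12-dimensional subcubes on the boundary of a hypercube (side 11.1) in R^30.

Number of 12-faces = C(30,12) · 2^(30-12) = 86493225 · 262144 = 22673679974400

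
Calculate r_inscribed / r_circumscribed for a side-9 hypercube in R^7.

r_in / r_out = (9/2) / (9√7/2) = 1/√7 ≈ 0.377964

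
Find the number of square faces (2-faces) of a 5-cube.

Choose 2 of 5 axes to span the face (C(5,2) = 10 ways), then fix each of the remaining 3 coordinates at one of its two extreme values (2^3 = 8 ways): 10·8 = 80.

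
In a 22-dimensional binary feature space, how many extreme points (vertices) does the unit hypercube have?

Number of vertices = 2^22 = 4194304.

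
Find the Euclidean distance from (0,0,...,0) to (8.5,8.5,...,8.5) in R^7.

The space diagonal of an n-cube of side s is s√n. Here 8.5·√7 ≈ 22.4889.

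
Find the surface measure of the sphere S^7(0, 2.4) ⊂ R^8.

S_8(2.4) = 2·π^(8/2)·(2.4)^7 / Γ(8/2) ≈ 14892.1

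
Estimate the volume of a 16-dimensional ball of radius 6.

The n-ball volume is π^(n/2)·r^n/Γ(n/2+1). With n=16, r=6: V = 2448880128·π^8/35 ≈ 6.63894e+11.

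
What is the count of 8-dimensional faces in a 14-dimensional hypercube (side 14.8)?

f_8(14-cube) = (14 choose 8) · 2^6 = 192192.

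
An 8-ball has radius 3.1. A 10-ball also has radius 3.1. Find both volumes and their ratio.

V_8(3.1) ≈ 34616.4. V_10(3.1) ≈ 209019. Ratio V_8/V_10 ≈ 0.1656.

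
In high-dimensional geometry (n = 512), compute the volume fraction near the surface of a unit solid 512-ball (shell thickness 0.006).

1 - (1-0.006)^512 ≈ 0.954098 ≈ 95.41%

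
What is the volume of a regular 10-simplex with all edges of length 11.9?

Volume = 11.9^10 · √(11/2^10) / 10! ≈ 1626.5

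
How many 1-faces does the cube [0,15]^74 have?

An n-cube has n·2^(n-1) edges. With n = 74: 74·9444732965739290427392 = 698910239464707491627008.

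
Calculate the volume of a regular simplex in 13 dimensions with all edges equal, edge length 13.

V_13 = √(14) · 13^13 / (13! · 2^(13/2)) ≈ 2010.72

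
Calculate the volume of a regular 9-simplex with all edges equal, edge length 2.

Volume = 2^9 · √(10/2^9) / 9! ≈ 0.000197184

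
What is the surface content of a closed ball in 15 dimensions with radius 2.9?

S = n·V_n(r)/r = 15·V_15(2.9)/2.9 (volume-to-surface relation), giving 1.70252e+07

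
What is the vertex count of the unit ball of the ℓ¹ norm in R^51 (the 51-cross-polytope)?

An n-cross-polytope has 2n vertices; here n = 51, giving 102.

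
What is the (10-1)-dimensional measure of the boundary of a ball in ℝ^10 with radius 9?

The surface area of an n-ball is 2π^(n/2) r^(n-1) / Γ(n/2). For n=10, r=9: 129140163·π^5/4 ≈ 9.87986e+09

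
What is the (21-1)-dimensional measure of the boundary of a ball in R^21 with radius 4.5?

S = n·V_n(r)/r = 21·V_21(4.5)/4.5 (volume-to-surface relation), giving 150094635296999121·π^10/4138534400 ≈ 3.39639e+12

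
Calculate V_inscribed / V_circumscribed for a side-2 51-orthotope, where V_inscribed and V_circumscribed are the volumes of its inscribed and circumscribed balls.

V_in/V_out = n^(-n/2) = 51^(-51/2) ≈ 2.86392e-44.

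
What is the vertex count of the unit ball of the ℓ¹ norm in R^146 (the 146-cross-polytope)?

The 146-dimensional cross-polytope has 2n = 2·146 = 292 vertices.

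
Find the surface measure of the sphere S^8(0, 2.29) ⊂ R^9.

S = n·V_n(r)/r = 9·V_9(2.29)/2.29 (volume-to-surface relation), giving 22451.4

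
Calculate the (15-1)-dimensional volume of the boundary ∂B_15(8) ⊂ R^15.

S_15(8) = 2·π^(15/2)·(8)^14 / Γ(15/2) = 1125899906842624·π^7/135135 ≈ 2.51641e+13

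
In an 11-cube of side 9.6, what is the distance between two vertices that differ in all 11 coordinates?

The space diagonal of an n-cube of side s is s√n. Here 9.6·√11 ≈ 31.8396.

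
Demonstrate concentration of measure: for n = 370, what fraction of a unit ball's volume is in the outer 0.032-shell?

1 - (1-0.032)^370 ≈ 0.999994 ≈ 99.999406%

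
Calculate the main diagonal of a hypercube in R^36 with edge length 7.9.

d = √(7.9² + 7.9² + ... + 7.9²) [36 terms] = √(36·7.9²) = 7.9√36 = 47.4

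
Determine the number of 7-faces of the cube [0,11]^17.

Choose 7 of 17 axes to span the face (C(17,7) = 19448 ways), then fix each of the remaining 10 coordinates at one of its two extreme values (2^10 = 1024 ways): 19448·1024 = 19914752.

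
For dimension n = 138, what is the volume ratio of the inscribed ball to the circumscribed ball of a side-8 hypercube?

The radii are 8/2 and 8√138/2, so the volume ratio is (1/√138)^138 = 138^{-138/2} ≈ 2.2302e-148.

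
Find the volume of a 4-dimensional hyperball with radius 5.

V = 625·π^2/2 ≈ 3084.25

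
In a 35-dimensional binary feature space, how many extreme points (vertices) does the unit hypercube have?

Each vertex is a binary string of length 35, so there are 2^35 = 34359738368.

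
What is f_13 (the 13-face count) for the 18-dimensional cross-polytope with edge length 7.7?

Each 13-face is the convex hull of 14 vertices, one chosen as ±e_i from each of 14 distinct axes: 2^14·C(18,14) = 50135040.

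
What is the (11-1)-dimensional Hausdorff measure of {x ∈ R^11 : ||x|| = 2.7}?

S = n·V_n(r)/r = 11·V_11(2.7)/2.7 (volume-to-surface relation), giving 426712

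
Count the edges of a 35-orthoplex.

f_1(35-orthoplex) = 2^2 · (35 choose 2) = 2380.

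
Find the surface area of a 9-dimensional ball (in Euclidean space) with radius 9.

S_9(9) = 2·π^(9/2)·(9)^8 / Γ(9/2) = 459165024·π^4/35 ≈ 1.27791e+09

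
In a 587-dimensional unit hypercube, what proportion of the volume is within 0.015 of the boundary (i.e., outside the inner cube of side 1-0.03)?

The inner cube has side 1-2·0.015 = 0.97 and volume (0.97)^587 ≈ 1.718e-08, so the shell holds 0.9999999828 of the volume.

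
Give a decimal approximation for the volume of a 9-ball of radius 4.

V_9(4) = π^(9/2) · (4)^9 / Γ(9/2 + 1) = 8388608·π^4/945 ≈ 864684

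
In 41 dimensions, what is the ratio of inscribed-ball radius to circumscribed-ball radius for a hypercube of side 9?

Ratio = (s/2)/(s√41/2) = 41^(-1/2) ≈ 0.156174.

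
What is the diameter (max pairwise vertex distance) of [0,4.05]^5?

The space diagonal of an n-cube of side s is s√n. Here 4.05·√5 ≈ 9.05608.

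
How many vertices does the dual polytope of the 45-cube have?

Number of vertices = 2n = 90.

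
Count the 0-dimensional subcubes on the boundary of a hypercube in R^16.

f_0(16-cube) = (16 choose 0) · 2^16 = 65536.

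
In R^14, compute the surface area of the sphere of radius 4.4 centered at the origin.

|∂B_14(4.4)| ≈ 1.94371e+09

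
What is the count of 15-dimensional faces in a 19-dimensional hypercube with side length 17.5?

An n-cube has C(n,k)·2^(n-k) k-faces. Here C(19,15)·2^4 = 3876·16 = 62016.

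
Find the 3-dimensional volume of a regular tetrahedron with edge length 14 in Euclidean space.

Volume = (√2/12) · 14³ = 323.384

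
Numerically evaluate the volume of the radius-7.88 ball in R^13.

The n-ball volume is π^(n/2)·r^n/Γ(n/2+1). With n=13, r=7.88: V ≈ 4.11322e+11.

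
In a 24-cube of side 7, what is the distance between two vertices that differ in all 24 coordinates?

The space diagonal of an n-cube of side s is s√n. Here 7·√24 ≈ 34.2929.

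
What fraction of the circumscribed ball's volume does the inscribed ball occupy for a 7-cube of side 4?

V_in/V_out = n^(-n/2) = 7^(-7/2) ≈ 0.00110194.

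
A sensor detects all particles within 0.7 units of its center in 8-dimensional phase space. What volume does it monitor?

V_8(0.7) = π^(8/2) · (0.7)^8 / Γ(8/2 + 1) ≈ 0.233977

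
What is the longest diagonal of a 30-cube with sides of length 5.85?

Diagonal = √30 · 5.85 ≈ 32.0418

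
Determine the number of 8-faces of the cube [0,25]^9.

Choose 8 of 9 axes to span the face (C(9,8) = 9 ways), then fix each of the remaining 1 coordinate at one of its two extreme values (2^1 = 2 ways): 9·2 = 18.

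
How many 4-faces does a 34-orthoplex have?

An n-cross-polytope has 2^(k+1)·C(n,k+1) k-faces. Here 2^5·C(34,5) = 32·278256 = 8904192.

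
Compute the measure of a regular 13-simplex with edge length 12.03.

V_13 = √(14) · 12.03^13 / (13! · 2^(13/2)) ≈ 733.739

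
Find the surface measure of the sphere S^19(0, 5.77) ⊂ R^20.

S_20(5.77) = 2·π^(20/2)·(5.77)^19 / Γ(20/2) ≈ 1.4966e+14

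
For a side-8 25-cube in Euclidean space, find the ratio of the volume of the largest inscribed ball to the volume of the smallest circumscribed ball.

Volume scales as r^n, and r_in/r_out = 1/√25, giving (1/√25)^25 ≈ 3.35544e-18.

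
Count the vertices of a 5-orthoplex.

The 5-dimensional cross-polytope has 2n = 2·5 = 10 vertices.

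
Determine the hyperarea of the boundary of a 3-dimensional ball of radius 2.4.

|∂B_3(2.4)| = 4πr² = 4π·(2.4)² ≈ 72.3823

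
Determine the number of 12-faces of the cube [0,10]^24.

Number of 12-faces = C(24,12) · 2^(24-12) = 2704156 · 4096 = 11076222976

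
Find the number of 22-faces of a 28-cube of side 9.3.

Number of 22-faces = C(28,22) · 2^(28-22) = 376740 · 64 = 24111360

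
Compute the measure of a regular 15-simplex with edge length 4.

V = (4^15 / 15!) · √((15+1) / 2^15) ≈ 1.81441e-05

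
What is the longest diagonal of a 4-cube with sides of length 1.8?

The space diagonal of an n-cube of side s is s√n. Here 1.8·√4 = 3.6.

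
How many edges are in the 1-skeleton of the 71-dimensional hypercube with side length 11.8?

Each of the 2^71 = 2361183241434822606848 vertices has degree 71; total edges = 71·2^71/2 = 83822005070936202543104.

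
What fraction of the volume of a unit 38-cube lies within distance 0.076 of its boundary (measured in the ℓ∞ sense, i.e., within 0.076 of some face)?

1 - (1 - 2·0.076)^38 = 1 - 0.848^38 ≈ 0.998099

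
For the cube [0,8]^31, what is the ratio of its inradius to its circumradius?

r_in / r_out = (8/2) / (8√31/2) = 1/√31 ≈ 0.179605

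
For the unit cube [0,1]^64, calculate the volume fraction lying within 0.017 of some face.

The inner cube has side 1-2·0.017 = 0.966 and volume (0.966)^64 ≈ 0.1093, so the shell holds 0.890721 of the volume.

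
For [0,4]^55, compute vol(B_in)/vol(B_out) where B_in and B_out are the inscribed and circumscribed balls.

The radii are 4/2 and 4√55/2, so the volume ratio is (1/√55)^55 = 55^{-55/2} ≈ 1.38047e-48.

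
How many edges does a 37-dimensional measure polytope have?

An n-cube has n·2^(n-1) edges. With n = 37: 37·68719476736 = 2542620639232.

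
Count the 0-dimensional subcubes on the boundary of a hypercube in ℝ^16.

Number of 0-faces = C(16,0) · 2^(16-0) = 1 · 65536 = 65536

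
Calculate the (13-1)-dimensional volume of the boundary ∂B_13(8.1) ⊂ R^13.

|∂B_13(8.1)| ≈ 9.44289e+11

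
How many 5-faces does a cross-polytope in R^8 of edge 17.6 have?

Each 5-face is the convex hull of 6 vertices, one chosen as ±e_i from each of 6 distinct axes: 2^6·C(8,6) = 1792.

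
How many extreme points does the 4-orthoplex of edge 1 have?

The 4-dimensional cross-polytope has 2n = 2·4 = 8 vertices.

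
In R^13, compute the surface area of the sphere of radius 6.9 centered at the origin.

S_13(6.9) = 2·π^(13/2)·(6.9)^12 / Γ(13/2) ≈ 1.37871e+11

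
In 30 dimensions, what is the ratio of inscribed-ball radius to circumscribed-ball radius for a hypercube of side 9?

For an n-cube of any side s, the inradius is s/2 and the circumradius is s√n/2, so the ratio is 1/√30 ≈ 0.182574.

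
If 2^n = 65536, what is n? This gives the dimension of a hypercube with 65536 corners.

Since 2^n = 65536, we have n = 16.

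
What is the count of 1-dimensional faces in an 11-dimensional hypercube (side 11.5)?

Number of 1-faces = C(11,1) · 2^(11-1) = 11 · 1024 = 11264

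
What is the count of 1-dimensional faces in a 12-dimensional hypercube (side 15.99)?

Number of 1-faces = C(12,1) · 2^(12-1) = 12 · 2048 = 24576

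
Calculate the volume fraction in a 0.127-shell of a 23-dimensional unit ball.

Shell fraction = 1 - (1-0.127)^23 ≈ 0.956013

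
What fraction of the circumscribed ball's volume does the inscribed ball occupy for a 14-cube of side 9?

V_in/V_out = n^(-n/2) = 14^(-14/2) ≈ 9.48645e-09.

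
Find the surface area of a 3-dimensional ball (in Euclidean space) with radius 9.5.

S_3(9.5) = 2·π^(3/2)·(9.5)^2 / Γ(3/2) = 4πr² = 4π·(9.5)² ≈ 1134.11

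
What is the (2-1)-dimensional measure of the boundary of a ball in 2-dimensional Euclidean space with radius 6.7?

The surface area of an n-ball is 2π^(n/2) r^(n-1) / Γ(n/2). For n=2, r=6.7: 2πr = 2π·6.7 ≈ 42.0973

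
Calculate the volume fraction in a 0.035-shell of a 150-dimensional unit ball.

Shell fraction = 1 - (1-0.035)^150 ≈ 0.995224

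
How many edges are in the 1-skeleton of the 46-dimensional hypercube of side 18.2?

An n-cube has n·2^(n-1) edges. With n = 46: 46·35184372088832 = 1618481116086272.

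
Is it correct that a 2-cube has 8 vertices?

False. The 2-cube has 2^2 = 4 vertices.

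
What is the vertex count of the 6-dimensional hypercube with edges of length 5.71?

An n-cube has 2^n vertices; for n = 6 that is 2^6 = 64.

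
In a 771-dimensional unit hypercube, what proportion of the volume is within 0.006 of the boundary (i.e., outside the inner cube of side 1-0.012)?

Shell fraction = 1 - (1-0.012)^771 ≈ 0.999909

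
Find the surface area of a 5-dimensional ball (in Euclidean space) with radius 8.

|∂B_5(8)| = 32768·π^2/3 ≈ 107802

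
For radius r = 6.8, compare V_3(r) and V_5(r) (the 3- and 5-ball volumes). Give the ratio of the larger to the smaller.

V_3(6.8) ≈ 1317.09, V_5(6.8) ≈ 76532. The 5-ball is larger by a factor of 58.11.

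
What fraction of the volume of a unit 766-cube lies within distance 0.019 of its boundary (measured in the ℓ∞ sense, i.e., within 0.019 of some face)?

Shell fraction = 1 - (1-0.038)^766 ≈ 1 - 1.295e-13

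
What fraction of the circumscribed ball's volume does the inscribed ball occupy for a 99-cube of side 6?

Volume scales as r^n, and r_in/r_out = 1/√99, giving (1/√99)^99 ≈ 1.64459e-99.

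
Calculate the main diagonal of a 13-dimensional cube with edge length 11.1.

||(11.1,11.1,...,11.1)|| = √(13)·11.1 ≈ 40.0216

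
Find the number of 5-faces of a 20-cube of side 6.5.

Number of 5-faces = C(20,5) · 2^(20-5) = 15504 · 32768 = 508035072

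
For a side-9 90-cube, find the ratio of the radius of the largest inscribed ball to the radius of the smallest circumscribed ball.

r_in = 9/2 (half the side); r_out = 9√90/2 (half the diagonal). Ratio = 1/√90 ≈ 0.105409.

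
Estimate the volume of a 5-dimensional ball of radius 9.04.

Volume = π^{5/2}·(9.04)^5/Γ(7/2) ≈ 317790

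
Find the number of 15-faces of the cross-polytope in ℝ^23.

Number of 15-faces = 2^(15+1) · C(23,15+1) = 65536 · 245157 = 16066609152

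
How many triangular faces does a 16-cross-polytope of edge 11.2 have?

f_2(16-orthoplex) = 2^3 · (16 choose 3) = 4480.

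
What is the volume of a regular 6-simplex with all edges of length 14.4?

Volume = 14.4^6 · √(7/2^6) / 6! ≈ 4095.45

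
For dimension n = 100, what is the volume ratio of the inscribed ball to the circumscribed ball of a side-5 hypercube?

V_in/V_out = n^(-n/2) = 100^(-100/2) ≈ 1e-100.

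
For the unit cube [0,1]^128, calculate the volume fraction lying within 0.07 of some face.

The inner cube has side 1-2·0.07 = 0.86 and volume (0.86)^128 ≈ 4.129e-09, so the shell holds 0.9999999959 of the volume.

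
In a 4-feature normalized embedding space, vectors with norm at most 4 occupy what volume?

V = 128·π^2 ≈ 1263.31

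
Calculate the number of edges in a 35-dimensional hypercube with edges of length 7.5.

Each of the 2^35 = 34359738368 vertices has degree 35; total edges = 35·2^35/2 = 601295421440.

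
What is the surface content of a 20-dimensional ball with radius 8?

S = n·V_n(r)/r = 20·V_20(8)/8 (volume-to-surface relation), giving 2251799813685248·π^10/2835 ≈ 7.43833e+16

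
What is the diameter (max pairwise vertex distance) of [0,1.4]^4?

d = √(1.4² + 1.4² + ... + 1.4²) [4 terms] = √(4·1.4²) = 1.4√4 = 2.8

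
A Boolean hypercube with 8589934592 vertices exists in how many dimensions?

n = log_2(8589934592) = 33.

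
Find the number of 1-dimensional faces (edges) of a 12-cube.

Number of 1-faces = C(12,1)·2^(12-1) = 12·2048 = 24576.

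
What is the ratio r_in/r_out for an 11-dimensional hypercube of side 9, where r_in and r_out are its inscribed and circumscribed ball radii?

Ratio = (s/2)/(s√11/2) = 11^(-1/2) ≈ 0.301511.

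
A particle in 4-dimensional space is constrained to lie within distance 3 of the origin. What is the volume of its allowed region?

V = 81·π^2/2 ≈ 399.719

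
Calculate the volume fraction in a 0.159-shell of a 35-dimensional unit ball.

Shell fraction = 1 - (1-0.159)^35 ≈ 0.997667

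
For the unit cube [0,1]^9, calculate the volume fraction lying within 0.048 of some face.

The inner cube has side 1-2·0.048 = 0.904 and volume (0.904)^9 ≈ 0.4032, so the shell holds 0.596804 of the volume.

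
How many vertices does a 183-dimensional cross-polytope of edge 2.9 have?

An n-cross-polytope has 2n vertices; here n = 183, giving 366.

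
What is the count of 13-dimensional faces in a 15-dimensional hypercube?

f_13(15-cube) = (15 choose 13) · 2^2 = 420.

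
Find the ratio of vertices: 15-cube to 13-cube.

The 15-cube has 2^15 = 32768 vertices. The 13-cube has 2^13 = 8192 vertices. Ratio: 32768/8192 = 4.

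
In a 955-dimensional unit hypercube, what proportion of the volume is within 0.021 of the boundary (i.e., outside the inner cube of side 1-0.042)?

Shell fraction = 1 - (1-0.042)^955 ≈ 1 - 1.6e-18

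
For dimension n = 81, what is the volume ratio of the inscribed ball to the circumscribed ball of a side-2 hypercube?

V_in / V_out = (r_in/r_out)^81 = (1/√81)^81 = 81^(-81/2) ≈ 5.08577e-78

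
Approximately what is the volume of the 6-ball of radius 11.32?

The n-ball volume is π^(n/2)·r^n/Γ(n/2+1). With n=6, r=11.32: V ≈ 1.08737e+07.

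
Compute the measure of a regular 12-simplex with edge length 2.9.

V = (2.9^12 / 12!) · √((12+1) / 2^12) ≈ 4.16132e-05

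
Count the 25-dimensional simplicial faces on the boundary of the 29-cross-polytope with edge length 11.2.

f_25(29-orthoplex) = 2^26 · (29 choose 26) = 245215789056.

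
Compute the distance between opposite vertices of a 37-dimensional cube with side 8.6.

Diagonal = √37 · 8.6 ≈ 52.3118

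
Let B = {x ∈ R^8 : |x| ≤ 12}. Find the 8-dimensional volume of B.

V_8(12) = π^(8/2) · (12)^8 / Γ(8/2 + 1) = 17915904·π^4 ≈ 1.74517e+09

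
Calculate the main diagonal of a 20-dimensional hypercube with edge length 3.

The space diagonal of an n-cube of side s is s√n. Here 3·√20 ≈ 13.4164.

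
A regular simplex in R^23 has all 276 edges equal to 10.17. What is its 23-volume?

V = (10.17^23 / 23!) · √((23+1) / 2^23) ≈ 0.00964158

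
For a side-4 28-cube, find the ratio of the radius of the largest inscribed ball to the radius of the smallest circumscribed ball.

r_in = 4/2 (half the side); r_out = 4√28/2 (half the diagonal). Ratio = 1/√28 ≈ 0.188982.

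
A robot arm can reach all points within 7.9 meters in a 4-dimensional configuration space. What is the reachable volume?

Volume = π^{4/2}·(7.9)^4/Γ(3) ≈ 19221.1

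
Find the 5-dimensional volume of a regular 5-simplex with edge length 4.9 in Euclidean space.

Volume = 4.9^5 · √(6/2^5) / 5! ≈ 10.1929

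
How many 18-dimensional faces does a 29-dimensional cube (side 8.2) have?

Number of 18-faces = C(29,18) · 2^(29-18) = 34597290 · 2048 = 70855249920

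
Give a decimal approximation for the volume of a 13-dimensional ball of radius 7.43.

The n-ball volume is π^(n/2)·r^n/Γ(n/2+1). With n=13, r=7.43: V ≈ 1.91512e+11.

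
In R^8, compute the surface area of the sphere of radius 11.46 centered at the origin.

|∂B_8(11.46)| ≈ 8.42889e+08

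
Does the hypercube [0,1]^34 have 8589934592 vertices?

False. The 34-cube has 2^34 = 17179869184 vertices.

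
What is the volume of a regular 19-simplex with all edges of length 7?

For a regular n-simplex with edge a, V = (a^n / n!)·√((n+1)/2^n). With a=7, n=19: V ≈ 0.00057876.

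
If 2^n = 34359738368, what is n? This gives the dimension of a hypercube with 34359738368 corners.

2^n = 34359738368 ⇒ n = log_2(34359738368) = 35.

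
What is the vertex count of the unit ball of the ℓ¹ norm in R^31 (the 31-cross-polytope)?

The vertices are ±e_1, ..., ±e_31, so there are 2·31 = 62.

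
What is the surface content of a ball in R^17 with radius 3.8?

S = n·V_n(r)/r = 17·V_17(3.8)/3.8 (volume-to-surface relation), giving 4.53051e+09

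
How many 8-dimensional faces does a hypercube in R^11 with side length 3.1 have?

An n-cube has C(n,k)·2^(n-k) k-faces. Here C(11,8)·2^3 = 165·8 = 1320.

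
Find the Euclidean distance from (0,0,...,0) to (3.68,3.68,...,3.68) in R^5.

||(3.68,3.68,...,3.68)|| = √(5)·3.68 ≈ 8.22873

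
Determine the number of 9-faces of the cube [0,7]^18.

Number of 9-faces = C(18,9) · 2^(18-9) = 48620 · 512 = 24893440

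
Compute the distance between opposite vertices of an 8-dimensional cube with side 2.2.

Diagonal = √8 · 2.2 ≈ 6.22254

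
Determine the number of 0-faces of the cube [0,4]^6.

f_0(6-cube) = (6 choose 0) · 2^6 = 64.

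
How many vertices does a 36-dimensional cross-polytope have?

An n-cross-polytope has 2n vertices; here n = 36, giving 72.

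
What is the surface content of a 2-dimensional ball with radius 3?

S = n·V_n(r)/r = 2·V_2(3)/3 (volume-to-surface relation), giving 2πr = 2π·3 ≈ 18.8496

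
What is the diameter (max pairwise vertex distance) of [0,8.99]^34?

||(8.99,8.99,...,8.99)|| = √(34)·8.99 ≈ 52.4203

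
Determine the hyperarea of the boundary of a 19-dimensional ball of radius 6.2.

S = n·V_n(r)/r = 19·V_19(6.2)/6.2 (volume-to-surface relation), giving 1.62327e+14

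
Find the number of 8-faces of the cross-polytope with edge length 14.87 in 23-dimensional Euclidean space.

Each 8-face is the convex hull of 9 vertices, one chosen as ±e_i from each of 9 distinct axes: 2^9·C(23,9) = 418401280.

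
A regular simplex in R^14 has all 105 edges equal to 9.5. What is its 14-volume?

V = (9.5^14 / 14!) · √((14+1) / 2^14) ≈ 16.9261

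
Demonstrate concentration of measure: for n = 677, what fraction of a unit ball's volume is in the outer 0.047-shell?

1 - (1-0.047)^677 ≈ 1 - 7.013e-15 ≈ (100 - 6.99e-13)%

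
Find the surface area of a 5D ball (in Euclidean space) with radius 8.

S = n·V_n(r)/r = 5·V_5(8)/8 (volume-to-surface relation), giving 32768·π^2/3 ≈ 107802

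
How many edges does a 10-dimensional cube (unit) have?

Each of the 2^10 = 1024 vertices has degree 10; total edges = 10·2^10/2 = 5120.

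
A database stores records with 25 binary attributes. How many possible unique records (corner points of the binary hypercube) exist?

An n-cube has 2^n vertices; for n = 25 that is 2^25 = 33554432.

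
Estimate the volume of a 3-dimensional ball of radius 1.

Volume = π^{3/2}·(1)^3/Γ(5/2) = 4·π/3 ≈ 4.18879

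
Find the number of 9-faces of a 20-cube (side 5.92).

Choose 9 of 20 axes to span the face (C(20,9) = 167960 ways), then fix each of the remaining 11 coordinates at one of its two extreme values (2^11 = 2048 ways): 167960·2048 = 343982080.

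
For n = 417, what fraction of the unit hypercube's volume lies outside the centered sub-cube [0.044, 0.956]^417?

1 - (1 - 2·0.044)^417 = 1 - 0.912^417 ≈ 1 - 2.079e-17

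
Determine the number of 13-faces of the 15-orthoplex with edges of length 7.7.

Each 13-face is the convex hull of 14 vertices, one chosen as ±e_i from each of 14 distinct axes: 2^14·C(15,14) = 245760.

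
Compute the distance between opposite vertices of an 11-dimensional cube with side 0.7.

||(0.7,0.7,...,0.7)|| = √(11)·0.7 ≈ 2.32164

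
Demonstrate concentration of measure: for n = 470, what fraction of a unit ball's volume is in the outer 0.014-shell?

1 - (1-0.014)^470 ≈ 0.998675 ≈ 99.87%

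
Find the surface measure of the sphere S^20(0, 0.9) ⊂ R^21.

S_21(0.9) = 2·π^(21/2)·(0.9)^20 / Γ(21/2) ≈ 0.0356137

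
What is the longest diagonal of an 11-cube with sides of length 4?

The space diagonal of an n-cube of side s is s√n. Here 4·√11 ≈ 13.2665.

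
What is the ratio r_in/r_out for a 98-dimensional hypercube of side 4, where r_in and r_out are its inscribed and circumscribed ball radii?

Ratio = (s/2)/(s√98/2) = 98^(-1/2) ≈ 0.101015.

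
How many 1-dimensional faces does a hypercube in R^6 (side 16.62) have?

f_1(6-cube) = (6 choose 1) · 2^5 = 192.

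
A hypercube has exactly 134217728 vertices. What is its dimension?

Since 2^n = 134217728, we have n = 27.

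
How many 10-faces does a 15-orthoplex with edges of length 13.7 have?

Number of 10-faces = 2^(10+1) · C(15,10+1) = 2048 · 1365 = 2795520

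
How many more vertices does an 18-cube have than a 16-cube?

The 18-cube has 2^18 = 262144 vertices. The 16-cube has 2^16 = 65536 vertices. Difference: 262144 - 65536 = 196608.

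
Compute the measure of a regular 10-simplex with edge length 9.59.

Volume = 9.59^10 · √(11/2^10) / 10! ≈ 187.918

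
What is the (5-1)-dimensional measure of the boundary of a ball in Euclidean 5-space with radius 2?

|∂B_5(2)| = 128·π^2/3 ≈ 421.103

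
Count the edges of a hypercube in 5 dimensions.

Number of 1-faces = C(5,1)·2^(5-1) = 5·16 = 80.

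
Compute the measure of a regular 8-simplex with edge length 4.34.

Volume = 4.34^8 · √(9/2^8) / 8! ≈ 0.585327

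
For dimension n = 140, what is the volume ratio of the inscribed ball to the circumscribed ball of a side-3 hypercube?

V_in / V_out = (r_in/r_out)^140 = (1/√140)^140 = 140^(-140/2) ≈ 5.90252e-151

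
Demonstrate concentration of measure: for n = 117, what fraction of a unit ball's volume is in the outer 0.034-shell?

1 - (1-0.034)^117 ≈ 0.982529 ≈ 98.25%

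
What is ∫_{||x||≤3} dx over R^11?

V = 419904·π^5/385 ≈ 333763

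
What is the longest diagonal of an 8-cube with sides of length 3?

d = √(3² + 3² + ... + 3²) [8 terms] = √(8·3²) = 3√8 ≈ 8.48528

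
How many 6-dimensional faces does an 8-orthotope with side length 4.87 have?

An n-cube has C(n,k)·2^(n-k) k-faces. Here C(8,6)·2^2 = 28·4 = 112.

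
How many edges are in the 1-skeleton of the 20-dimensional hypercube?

Each of the 2^20 = 1048576 vertices has degree 20; total edges = 20·2^20/2 = 10485760.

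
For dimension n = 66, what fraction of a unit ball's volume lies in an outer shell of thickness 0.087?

1 - (1-0.087)^66 ≈ 0.997539 ≈ 99.75%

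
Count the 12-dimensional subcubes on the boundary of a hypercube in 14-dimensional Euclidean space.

An n-cube has C(n,k)·2^(n-k) k-faces. Here C(14,12)·2^2 = 91·4 = 364.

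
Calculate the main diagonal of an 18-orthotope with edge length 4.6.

The space diagonal of an n-cube of side s is s√n. Here 4.6·√18 ≈ 19.5161.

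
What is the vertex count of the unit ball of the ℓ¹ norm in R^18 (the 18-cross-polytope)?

The 18-dimensional cross-polytope has 2n = 2·18 = 36 vertices.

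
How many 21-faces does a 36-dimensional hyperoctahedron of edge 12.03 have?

Number of 21-faces = 2^(21+1) · C(36,21+1) = 4194304 · 3796297200 = 15922824531148800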